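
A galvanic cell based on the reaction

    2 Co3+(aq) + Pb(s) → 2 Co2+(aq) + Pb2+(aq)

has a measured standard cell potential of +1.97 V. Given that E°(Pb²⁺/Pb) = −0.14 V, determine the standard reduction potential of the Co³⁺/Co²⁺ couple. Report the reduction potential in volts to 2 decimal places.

In the reaction as written the Co³⁺/Co²⁺ couple is reduced (cathode) and Pb²⁺/Pb is oxidized (anode), so E°cell = E°(Co³⁺/Co²⁺) − E°(Pb²⁺/Pb).
E°(Co³⁺/Co²⁺) = E°cell + E°(anode) = +1.97 + (−0.14) = +1.83 V.

+1.83 V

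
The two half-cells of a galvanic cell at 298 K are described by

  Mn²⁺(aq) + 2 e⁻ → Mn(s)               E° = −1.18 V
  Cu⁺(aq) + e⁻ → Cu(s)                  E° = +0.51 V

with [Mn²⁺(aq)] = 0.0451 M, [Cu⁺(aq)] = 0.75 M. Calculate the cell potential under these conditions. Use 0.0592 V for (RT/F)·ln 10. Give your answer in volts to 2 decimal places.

Cu⁺/Cu is reduced (cathode, E° = +0.51 V) and Mn²⁺/Mn is oxidized (anode).
E°cell = +0.51 − (−1.18) = +1.69 V, with n = 2 electrons transferred.
For the overall reaction 2 Cu⁺(aq) + Mn(s) → 2 Cu(s) + Mn²⁺(aq), Q = [Mn²⁺(aq)] / [Cu⁺(aq)]^2 = 0.0802, giving log Q = −1.096.
Applying E = E° − (RT ln10/nF)·log Q gives +1.69 − (0.0592/2)(−1.096) = +1.72 V.

+1.72 V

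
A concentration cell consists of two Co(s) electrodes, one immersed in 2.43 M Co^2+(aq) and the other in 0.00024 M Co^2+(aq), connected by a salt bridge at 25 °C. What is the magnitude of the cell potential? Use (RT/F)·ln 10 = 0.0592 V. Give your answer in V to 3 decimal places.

0.119 V

For a concentration cell E°cell = 0, since both electrodes use the same couple.
The compartment with the higher Co^2+(aq) concentration (2.43 M) acts as the cathode; ions are reduced there and produced at the dilute (0.00024 M) anode.
With n = 2, Ecell = −(0.0592/2)·log([dilute]/[conc]) = −(0.0592/2)·log(0.00024/2.43) = +0.119 V.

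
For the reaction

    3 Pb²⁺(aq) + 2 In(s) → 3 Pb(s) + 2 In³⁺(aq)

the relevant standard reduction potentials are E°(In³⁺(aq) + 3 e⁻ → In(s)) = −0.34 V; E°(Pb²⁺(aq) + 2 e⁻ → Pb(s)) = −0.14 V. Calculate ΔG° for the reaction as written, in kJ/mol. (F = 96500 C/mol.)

−116 kJ/mol

In the reaction as written Pb²⁺(aq) is reduced, so the Pb²⁺/Pb couple is the cathode and In³⁺/In is the anode.
E°cell = −0.14 − (−0.34) = +0.20 V; balancing electrons gives n = 6.
ΔG° = −nFE°cell = −(6)(96500)(+0.20) J/mol = −116 kJ/mol.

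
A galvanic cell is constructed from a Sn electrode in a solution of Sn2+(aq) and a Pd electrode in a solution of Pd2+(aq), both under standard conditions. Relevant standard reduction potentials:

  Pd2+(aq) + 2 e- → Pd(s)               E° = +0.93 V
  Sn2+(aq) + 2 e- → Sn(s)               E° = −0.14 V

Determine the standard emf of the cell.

+1.07 V

The Pd²⁺/Pd couple has the higher E°, so Pd ion is reduced (cathode) and Sn is oxidized (anode).
E°cell = E°(cathode) − E°(anode) = +0.93 − (−0.14) = +1.07 V.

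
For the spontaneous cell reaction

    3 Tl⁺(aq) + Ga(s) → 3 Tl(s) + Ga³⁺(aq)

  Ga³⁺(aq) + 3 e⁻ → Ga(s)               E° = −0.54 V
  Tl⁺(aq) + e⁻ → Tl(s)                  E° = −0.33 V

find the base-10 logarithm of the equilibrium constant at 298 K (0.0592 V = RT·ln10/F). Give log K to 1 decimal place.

log K = 10.6

The Tl⁺/Tl couple is reduced (cathode); E°cell = −0.33 − (−0.54) = +0.21 V with n = 3.
At equilibrium E = 0, so log K = nE°cell / 0.0592 = (3)(+0.21) / 0.0592 = 10.6.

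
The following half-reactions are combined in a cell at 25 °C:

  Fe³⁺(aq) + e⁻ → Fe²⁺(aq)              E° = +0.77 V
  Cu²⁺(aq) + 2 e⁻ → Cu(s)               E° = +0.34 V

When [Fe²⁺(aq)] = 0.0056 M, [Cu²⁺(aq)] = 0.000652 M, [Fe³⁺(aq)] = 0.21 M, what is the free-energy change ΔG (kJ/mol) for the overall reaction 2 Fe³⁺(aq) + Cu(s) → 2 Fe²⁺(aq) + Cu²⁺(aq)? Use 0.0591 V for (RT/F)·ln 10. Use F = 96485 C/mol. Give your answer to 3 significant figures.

−119 kJ/mol

The standard cell potential is +0.77 − (+0.34) = +0.43 V, with n = 2 electrons in the balanced equation.
Q = ([Fe²⁺(aq)]^2·[Cu²⁺(aq)]) / [Fe³⁺(aq)]^2 = 4.64×10^−7, so log Q = −6.334 and E = +0.43 − (0.0591/2)(−6.334) = +0.6172 V.
ΔG = −nFE = −(2)(96485)(+0.6172) J/mol = −119 kJ/mol.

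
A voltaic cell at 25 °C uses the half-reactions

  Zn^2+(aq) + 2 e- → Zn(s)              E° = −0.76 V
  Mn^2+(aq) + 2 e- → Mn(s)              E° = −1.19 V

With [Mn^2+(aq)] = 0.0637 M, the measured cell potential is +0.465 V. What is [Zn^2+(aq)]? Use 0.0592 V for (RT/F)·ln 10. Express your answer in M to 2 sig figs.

0.97 M

Zn²⁺/Zn is the cathode (higher E°); E°cell = −0.76 − (−1.19) = +0.43 V with n = 2.
From the Nernst equation, log Q = n(E° − E)/0.0592 = 2·(+0.43 − (+0.465))/0.0592 = −1.182.
Balancing electrons gives Zn^2+(aq) + Mn(s) → Zn(s) + Mn^2+(aq); thus Q = [Mn^2+(aq)] / [Zn^2+(aq)].
Solving for the unknown gives log [Zn^2+(aq)] = −0.014, so [Zn^2+(aq)] ≈ 0.97 M.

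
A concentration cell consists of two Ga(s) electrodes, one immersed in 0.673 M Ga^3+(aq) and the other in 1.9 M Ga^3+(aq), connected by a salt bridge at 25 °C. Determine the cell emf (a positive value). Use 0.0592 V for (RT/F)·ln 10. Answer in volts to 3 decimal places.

For a concentration cell E°cell = 0, since both electrodes use the same couple.
The compartment with the higher Ga^3+(aq) concentration (1.9 M) acts as the cathode; ions are reduced there and produced at the dilute (0.673 M) anode.
With n = 3, Ecell = −(0.0592/3)·log([dilute]/[conc]) = −(0.0592/3)·log(0.673/1.9) = +0.009 V.

0.009 V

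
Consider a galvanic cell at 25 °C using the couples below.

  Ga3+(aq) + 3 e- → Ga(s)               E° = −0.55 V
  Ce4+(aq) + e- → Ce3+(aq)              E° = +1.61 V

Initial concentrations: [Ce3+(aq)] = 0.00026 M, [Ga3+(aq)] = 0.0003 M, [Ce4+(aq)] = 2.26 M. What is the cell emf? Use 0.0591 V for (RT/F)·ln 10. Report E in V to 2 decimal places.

+2.46 V

Since E°(Ce⁴⁺/Ce³⁺) > E°(Ga³⁺/Ga), Ce⁴⁺/Ce³⁺ serves as the cathode.
E°cell = E°cat − E°an = +1.61 − (−0.55) = +2.16 V; n = 3.
For the overall reaction 3 Ce4+(aq) + Ga(s) → 3 Ce3+(aq) + Ga3+(aq), Q = ([Ce3+(aq)]^3·[Ga3+(aq)]) / [Ce4+(aq)]^3 = 4.57×10^−16, giving log Q = −15.340.
By the Nernst equation, E = +2.16 − (0.0591/3)·(−15.340) = +2.46 V.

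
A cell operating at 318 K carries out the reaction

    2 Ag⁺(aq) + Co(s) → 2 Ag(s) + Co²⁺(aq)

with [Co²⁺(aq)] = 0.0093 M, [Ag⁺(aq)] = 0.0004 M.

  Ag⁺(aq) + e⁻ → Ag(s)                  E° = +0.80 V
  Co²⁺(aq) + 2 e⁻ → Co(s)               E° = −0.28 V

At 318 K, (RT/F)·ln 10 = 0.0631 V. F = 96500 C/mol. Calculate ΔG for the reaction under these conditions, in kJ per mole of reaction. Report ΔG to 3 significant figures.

−179 kJ/mol

E°cell = +0.80 − (−0.28) = +1.08 V; the balanced reaction transfers n = 2 electrons.
The reaction quotient is [Co²⁺(aq)] / [Ag⁺(aq)]^2 = 5.81×10^4; by Nernst, E = +1.08 − (0.0631/2)(4.764) = +0.9297 V.
Finally ΔG = −nFE = −(2)(96500 C/mol)(+0.9297 V) = −179 kJ/mol.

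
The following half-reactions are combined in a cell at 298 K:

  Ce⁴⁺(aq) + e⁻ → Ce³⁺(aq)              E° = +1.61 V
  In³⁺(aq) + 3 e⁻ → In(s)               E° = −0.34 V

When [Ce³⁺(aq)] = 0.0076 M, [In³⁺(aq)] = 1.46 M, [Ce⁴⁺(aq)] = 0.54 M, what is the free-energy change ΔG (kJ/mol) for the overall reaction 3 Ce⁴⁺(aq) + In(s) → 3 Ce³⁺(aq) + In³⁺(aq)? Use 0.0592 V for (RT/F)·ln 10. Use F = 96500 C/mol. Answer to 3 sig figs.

−595 kJ/mol

The standard cell potential is +1.61 − (−0.34) = +1.95 V, with n = 3 electrons in the balanced equation.
The reaction quotient is ([Ce³⁺(aq)]^3·[In³⁺(aq)]) / [Ce⁴⁺(aq)]^3 = 4.07×10^−6; by Nernst, E = +1.95 − (0.0592/3)(−5.390) = +2.0564 V.
Then ΔG = −nFE = −3 × 96500 × +2.0564 J/mol = −595 kJ/mol.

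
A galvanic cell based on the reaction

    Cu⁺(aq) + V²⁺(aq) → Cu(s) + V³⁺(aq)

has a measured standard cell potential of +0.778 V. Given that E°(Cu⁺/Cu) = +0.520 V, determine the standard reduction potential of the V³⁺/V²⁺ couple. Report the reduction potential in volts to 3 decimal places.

In the reaction as written the Cu⁺/Cu couple is reduced (cathode) and V³⁺/V²⁺ is oxidized (anode), so E°cell = E°(Cu⁺/Cu) − E°(V³⁺/V²⁺).
E°(V³⁺/V²⁺) = E°(cathode) − E°cell = +0.520 − (+0.778) = −0.258 V.

−0.258 V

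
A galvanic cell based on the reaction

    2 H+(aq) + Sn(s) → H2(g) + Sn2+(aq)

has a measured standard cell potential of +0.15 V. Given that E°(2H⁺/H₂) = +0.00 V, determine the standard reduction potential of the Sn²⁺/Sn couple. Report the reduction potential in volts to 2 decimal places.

In the reaction as written the 2H⁺/H₂ couple is reduced (cathode) and Sn²⁺/Sn is oxidized (anode), so E°cell = E°(2H⁺/H₂) − E°(Sn²⁺/Sn).
E°(Sn²⁺/Sn) = E°(cathode) − E°cell = +0.00 − (+0.15) = −0.15 V.

−0.15 V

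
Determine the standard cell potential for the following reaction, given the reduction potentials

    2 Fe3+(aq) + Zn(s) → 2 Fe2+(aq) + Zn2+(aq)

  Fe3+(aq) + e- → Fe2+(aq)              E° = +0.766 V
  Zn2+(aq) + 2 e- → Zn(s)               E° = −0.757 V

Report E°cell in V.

+1.523 V

In the reaction as written, Fe3+(aq) is reduced (cathode) and Zn2+(aq) is produced by oxidation at the anode.
E°cell = E°(cathode) − E°(anode) = +0.766 − (−0.757) = +1.523 V.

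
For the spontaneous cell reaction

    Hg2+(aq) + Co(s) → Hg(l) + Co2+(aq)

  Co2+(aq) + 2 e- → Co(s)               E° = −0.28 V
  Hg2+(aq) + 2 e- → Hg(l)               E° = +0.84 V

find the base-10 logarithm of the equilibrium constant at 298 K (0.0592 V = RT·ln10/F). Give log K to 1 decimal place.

The Hg²⁺/Hg couple is reduced (cathode); E°cell = +0.84 − (−0.28) = +1.12 V with n = 2.
At equilibrium E = 0, so log K = nE°cell / 0.0592 = (2)(+1.12) / 0.0592 = 37.8.

log K = 37.8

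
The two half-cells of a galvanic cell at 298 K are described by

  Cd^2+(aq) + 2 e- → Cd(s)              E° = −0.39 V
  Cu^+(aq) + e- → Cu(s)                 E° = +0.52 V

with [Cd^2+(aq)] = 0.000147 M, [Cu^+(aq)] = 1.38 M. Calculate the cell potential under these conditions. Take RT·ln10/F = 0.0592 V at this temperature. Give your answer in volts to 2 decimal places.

The Cu⁺/Cu couple has the more positive E°, so it is the cathode; Cd²⁺/Cd is the anode.
The standard potential is +0.52 − (−0.39) = +0.91 V and the balanced reaction transfers n = 2 electrons.
Balancing gives 2 Cu^+(aq) + Cd(s) → 2 Cu(s) + Cd^2+(aq); hence Q = [Cd^2+(aq)] / [Cu^+(aq)]^2 = 7.72×10^−5 (log Q = −4.112).
By the Nernst equation, E = +0.91 − (0.0592/2)·(−4.112) = +1.03 V.

+1.03 V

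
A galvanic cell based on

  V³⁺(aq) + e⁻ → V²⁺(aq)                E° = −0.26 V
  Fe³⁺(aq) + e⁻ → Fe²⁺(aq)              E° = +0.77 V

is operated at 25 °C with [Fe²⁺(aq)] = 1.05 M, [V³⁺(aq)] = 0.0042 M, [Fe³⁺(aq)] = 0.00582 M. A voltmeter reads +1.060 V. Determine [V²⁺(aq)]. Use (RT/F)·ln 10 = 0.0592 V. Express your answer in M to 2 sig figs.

With Fe³⁺/Fe²⁺ at the cathode and V³⁺/V²⁺ at the anode, E°cell = +0.77 − (−0.26) = +1.03 V (n = 1).
From the Nernst equation, log Q = n(E° − E)/0.0592 = 1·(+1.03 − (+1.060))/0.0592 = −0.507.
Balancing electrons gives Fe³⁺(aq) + V²⁺(aq) → Fe²⁺(aq) + V³⁺(aq); thus Q = ([Fe²⁺(aq)]·[V³⁺(aq)]) / ([Fe³⁺(aq)]·[V²⁺(aq)]).
Substituting the known concentrations and solving, log [V²⁺(aq)] = 0.387 and [V²⁺(aq)] = 2.4 M.

2.4 M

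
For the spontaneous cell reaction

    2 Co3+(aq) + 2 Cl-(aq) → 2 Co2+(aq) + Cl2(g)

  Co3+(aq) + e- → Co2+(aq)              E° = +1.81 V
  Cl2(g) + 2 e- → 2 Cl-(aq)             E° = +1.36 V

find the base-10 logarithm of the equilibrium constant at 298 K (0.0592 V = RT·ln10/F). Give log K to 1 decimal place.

The Co³⁺/Co²⁺ couple is reduced (cathode); E°cell = +1.81 − (+1.36) = +0.45 V with n = 2.
At equilibrium E = 0, so log K = nE°cell / 0.0592 = (2)(+0.45) / 0.0592 = 15.2.

log K = 15.2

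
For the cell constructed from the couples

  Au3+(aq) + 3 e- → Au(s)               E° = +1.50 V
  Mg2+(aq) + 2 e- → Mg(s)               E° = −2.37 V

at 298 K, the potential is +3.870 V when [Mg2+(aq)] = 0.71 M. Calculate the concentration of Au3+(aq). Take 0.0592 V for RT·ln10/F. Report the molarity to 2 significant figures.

0.60 M

With Au³⁺/Au at the cathode and Mg²⁺/Mg at the anode, E°cell = +1.50 − (−2.37) = +3.87 V (n = 6).
Rearranging E = E° − (0.0592/n)·log Q gives log Q = 6(+3.87 − (+3.870))/0.0592 = 0.000.
For 2 Au3+(aq) + 3 Mg(s) → 2 Au(s) + 3 Mg2+(aq), the reaction quotient is Q = [Mg2+(aq)]^3 / [Au3+(aq)]^2.
Solving for the unknown gives log [Au3+(aq)] = −0.223, so [Au3+(aq)] ≈ 0.60 M.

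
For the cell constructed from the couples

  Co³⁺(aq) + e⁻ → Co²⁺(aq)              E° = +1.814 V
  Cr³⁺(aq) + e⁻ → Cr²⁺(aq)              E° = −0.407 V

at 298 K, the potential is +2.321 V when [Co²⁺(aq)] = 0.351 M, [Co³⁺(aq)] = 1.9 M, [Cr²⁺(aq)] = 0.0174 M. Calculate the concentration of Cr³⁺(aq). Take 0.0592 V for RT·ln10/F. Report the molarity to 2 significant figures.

Co³⁺/Co²⁺ is the cathode (higher E°); E°cell = +1.814 − (−0.407) = +2.221 V with n = 1.
From the Nernst equation, log Q = n(E° − E)/0.0592 = 1·(+2.221 − (+2.321))/0.0592 = −1.689.
Balancing electrons gives Co³⁺(aq) + Cr²⁺(aq) → Co²⁺(aq) + Cr³⁺(aq); thus Q = ([Co²⁺(aq)]·[Cr³⁺(aq)]) / ([Co³⁺(aq)]·[Cr²⁺(aq)]).
Solving for the unknown gives log [Cr³⁺(aq)] = −2.715, so [Cr³⁺(aq)] ≈ 0.0019 M.

0.0019 M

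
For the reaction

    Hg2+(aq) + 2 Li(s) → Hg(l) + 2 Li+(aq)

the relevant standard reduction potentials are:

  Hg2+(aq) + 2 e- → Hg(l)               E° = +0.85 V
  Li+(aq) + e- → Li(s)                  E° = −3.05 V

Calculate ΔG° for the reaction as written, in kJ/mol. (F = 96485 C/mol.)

In the reaction as written Hg2+(aq) is reduced, so the Hg²⁺/Hg couple is the cathode and Li⁺/Li is the anode.
E°cell = +0.85 − (−3.05) = +3.90 V; balancing electrons gives n = 2.
ΔG° = −nFE°cell = −(2)(96485)(+3.90) J/mol = −753 kJ/mol.

−753 kJ/mol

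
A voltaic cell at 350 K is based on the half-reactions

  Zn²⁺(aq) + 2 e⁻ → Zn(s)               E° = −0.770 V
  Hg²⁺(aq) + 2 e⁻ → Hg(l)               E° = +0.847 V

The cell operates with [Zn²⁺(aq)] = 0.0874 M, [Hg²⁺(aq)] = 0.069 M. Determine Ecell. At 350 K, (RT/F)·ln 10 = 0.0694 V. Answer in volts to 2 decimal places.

The Hg²⁺/Hg couple has the more positive E°, so it is the cathode; Zn²⁺/Zn is the anode.
E°cell = E°cat − E°an = +0.847 − (−0.770) = +1.617 V; n = 2.
The balanced reaction is Hg²⁺(aq) + Zn(s) → Hg(l) + Zn²⁺(aq), so Q = [Zn²⁺(aq)] / [Hg²⁺(aq)] = 1.27 and log Q = 0.103.
Applying E = E° − (RT ln10/nF)·log Q gives +1.617 − (0.0694/2)(0.103) = +1.61 V.

+1.61 V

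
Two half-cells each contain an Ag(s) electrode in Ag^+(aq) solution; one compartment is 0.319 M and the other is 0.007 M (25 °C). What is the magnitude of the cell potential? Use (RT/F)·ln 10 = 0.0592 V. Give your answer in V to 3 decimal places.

For a concentration cell E°cell = 0, since both electrodes use the same couple.
The compartment with the higher Ag^+(aq) concentration (0.319 M) acts as the cathode; ions are reduced there and produced at the dilute (0.007 M) anode.
With n = 1, Ecell = −(0.0592/1)·log([dilute]/[conc]) = −(0.0592/1)·log(0.007/0.319) = +0.098 V.

0.098 V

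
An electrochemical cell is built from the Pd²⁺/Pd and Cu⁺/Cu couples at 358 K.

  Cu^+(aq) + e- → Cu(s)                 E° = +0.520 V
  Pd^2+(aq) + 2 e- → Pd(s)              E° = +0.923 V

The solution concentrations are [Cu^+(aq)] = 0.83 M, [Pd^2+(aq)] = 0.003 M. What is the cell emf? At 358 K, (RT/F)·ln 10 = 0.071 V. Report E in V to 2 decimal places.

+0.32 V

Pd²⁺/Pd is reduced (cathode, E° = +0.923 V) and Cu⁺/Cu is oxidized (anode).
E°cell = +0.923 − (+0.520) = +0.403 V, with n = 2 electrons transferred.
For the overall reaction Pd^2+(aq) + 2 Cu(s) → Pd(s) + 2 Cu^+(aq), Q = [Cu^+(aq)]^2 / [Pd^2+(aq)] = 230, giving log Q = 2.361.
By the Nernst equation, E = +0.403 − (0.071/2)·(2.361) = +0.32 V.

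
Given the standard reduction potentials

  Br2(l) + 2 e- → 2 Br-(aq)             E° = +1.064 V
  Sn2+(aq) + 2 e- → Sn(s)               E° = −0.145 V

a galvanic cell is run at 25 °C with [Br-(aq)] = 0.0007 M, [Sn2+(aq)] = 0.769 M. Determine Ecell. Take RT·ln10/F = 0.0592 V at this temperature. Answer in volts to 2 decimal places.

+1.40 V

Br₂/Br⁻ is reduced (cathode, E° = +1.064 V) and Sn²⁺/Sn is oxidized (anode).
The standard potential is +1.064 − (−0.145) = +1.209 V and the balanced reaction transfers n = 2 electrons.
Balancing gives Br2(l) + Sn(s) → 2 Br-(aq) + Sn2+(aq); hence Q = [Br-(aq)]^2·[Sn2+(aq)] = 3.77×10^−7 (log Q = −6.424).
Applying E = E° − (RT ln10/nF)·log Q gives +1.209 − (0.0592/2)(−6.424) = +1.40 V.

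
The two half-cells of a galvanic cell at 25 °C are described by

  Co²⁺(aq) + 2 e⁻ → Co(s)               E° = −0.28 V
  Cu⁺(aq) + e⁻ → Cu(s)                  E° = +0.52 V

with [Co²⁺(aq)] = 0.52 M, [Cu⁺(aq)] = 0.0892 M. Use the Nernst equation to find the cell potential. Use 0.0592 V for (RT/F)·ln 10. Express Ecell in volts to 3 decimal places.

Cu⁺/Cu is reduced (cathode, E° = +0.52 V) and Co²⁺/Co is oxidized (anode).
E°cell = +0.52 − (−0.28) = +0.80 V, with n = 2 electrons transferred.
The balanced reaction is 2 Cu⁺(aq) + Co(s) → 2 Cu(s) + Co²⁺(aq), so Q = [Co²⁺(aq)] / [Cu⁺(aq)]^2 = 65.4 and log Q = 1.815.
By the Nernst equation, E = +0.80 − (0.0592/2)·(1.815) = +0.746 V.

+0.746 V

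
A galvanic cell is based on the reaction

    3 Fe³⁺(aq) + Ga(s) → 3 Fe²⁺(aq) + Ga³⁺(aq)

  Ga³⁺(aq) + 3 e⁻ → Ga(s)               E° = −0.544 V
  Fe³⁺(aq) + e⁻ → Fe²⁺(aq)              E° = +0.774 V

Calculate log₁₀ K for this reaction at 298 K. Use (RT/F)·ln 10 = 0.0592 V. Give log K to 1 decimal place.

log K = 66.8

The Fe³⁺/Fe²⁺ couple is reduced (cathode); E°cell = +0.774 − (−0.544) = +1.318 V with n = 3.
At equilibrium E = 0, so log K = nE°cell / 0.0592 = (3)(+1.318) / 0.0592 = 66.8.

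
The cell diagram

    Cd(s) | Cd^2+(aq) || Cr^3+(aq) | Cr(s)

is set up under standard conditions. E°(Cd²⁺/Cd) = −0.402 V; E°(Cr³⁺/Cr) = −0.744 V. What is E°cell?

By convention the left-hand electrode in cell notation is the anode (oxidation) and the right-hand electrode is the cathode (reduction).
E°cell = E°(right) − E°(left) = −0.744 − (−0.402) = −0.342 V.
The negative sign shows that, as written, the cell would require an external voltage to drive the reaction.

−0.342 V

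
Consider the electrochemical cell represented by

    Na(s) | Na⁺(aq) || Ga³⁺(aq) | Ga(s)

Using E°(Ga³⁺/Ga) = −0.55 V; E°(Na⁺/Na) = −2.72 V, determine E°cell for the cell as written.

By convention the left-hand electrode in cell notation is the anode (oxidation) and the right-hand electrode is the cathode (reduction).
E°cell = E°(right) − E°(left) = −0.55 − (−2.72) = +2.17 V.

+2.17 V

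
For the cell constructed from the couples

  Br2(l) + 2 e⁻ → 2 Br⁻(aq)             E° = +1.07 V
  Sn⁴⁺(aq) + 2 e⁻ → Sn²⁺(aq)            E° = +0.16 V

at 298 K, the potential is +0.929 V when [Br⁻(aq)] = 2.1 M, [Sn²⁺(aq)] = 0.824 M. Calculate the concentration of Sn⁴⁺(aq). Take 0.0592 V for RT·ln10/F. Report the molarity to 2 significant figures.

With Br₂/Br⁻ at the cathode and Sn⁴⁺/Sn²⁺ at the anode, E°cell = +1.07 − (+0.16) = +0.91 V (n = 2).
Rearranging E = E° − (0.0592/n)·log Q gives log Q = 2(+0.91 − (+0.929))/0.0592 = −0.642.
The balanced reaction is Br2(l) + Sn²⁺(aq) → 2 Br⁻(aq) + Sn⁴⁺(aq), so Q = ([Br⁻(aq)]^2·[Sn⁴⁺(aq)]) / [Sn²⁺(aq)].
Substituting the known concentrations and solving, log [Sn⁴⁺(aq)] = −1.371 and [Sn⁴⁺(aq)] = 0.043 M.

0.043 M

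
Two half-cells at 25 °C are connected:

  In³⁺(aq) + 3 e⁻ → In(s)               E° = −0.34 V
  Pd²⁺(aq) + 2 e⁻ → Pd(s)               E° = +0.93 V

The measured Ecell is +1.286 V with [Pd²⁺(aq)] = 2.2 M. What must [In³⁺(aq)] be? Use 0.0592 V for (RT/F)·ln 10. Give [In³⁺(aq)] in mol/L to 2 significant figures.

0.50 M

With Pd²⁺/Pd at the cathode and In³⁺/In at the anode, E°cell = +0.93 − (−0.34) = +1.27 V (n = 6).
Rearranging E = E° − (0.0592/n)·log Q gives log Q = 6(+1.27 − (+1.286))/0.0592 = −1.622.
Balancing electrons gives 3 Pd²⁺(aq) + 2 In(s) → 3 Pd(s) + 2 In³⁺(aq); thus Q = [In³⁺(aq)]^2 / [Pd²⁺(aq)]^3.
Solving for the unknown gives log [In³⁺(aq)] = −0.297, so [In³⁺(aq)] ≈ 0.50 M.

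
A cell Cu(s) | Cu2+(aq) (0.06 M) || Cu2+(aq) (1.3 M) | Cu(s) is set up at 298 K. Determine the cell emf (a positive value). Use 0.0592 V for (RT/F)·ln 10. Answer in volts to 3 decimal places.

0.040 V

For a concentration cell E°cell = 0, since both electrodes use the same couple.
The compartment with the higher Cu2+(aq) concentration (1.3 M) acts as the cathode; ions are reduced there and produced at the dilute (0.06 M) anode.
With n = 2, Ecell = −(0.0592/2)·log([dilute]/[conc]) = −(0.0592/2)·log(0.06/1.3) = +0.040 V.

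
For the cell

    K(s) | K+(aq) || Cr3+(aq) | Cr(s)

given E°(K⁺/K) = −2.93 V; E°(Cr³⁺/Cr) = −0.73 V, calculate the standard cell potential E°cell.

By convention the left-hand electrode in cell notation is the anode (oxidation) and the right-hand electrode is the cathode (reduction).
E°cell = E°(right) − E°(left) = −0.73 − (−2.93) = +2.20 V.

+2.20 V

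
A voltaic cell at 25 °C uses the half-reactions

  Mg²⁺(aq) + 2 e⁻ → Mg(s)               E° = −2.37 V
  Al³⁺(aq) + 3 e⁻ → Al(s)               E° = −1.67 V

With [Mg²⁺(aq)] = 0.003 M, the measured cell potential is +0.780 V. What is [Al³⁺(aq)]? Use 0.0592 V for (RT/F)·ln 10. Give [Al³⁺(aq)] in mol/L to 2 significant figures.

The Al³⁺/Al couple has the larger reduction potential, so it is the cathode: E°cell = −1.67 − (−2.37) = +0.70 V and n = 6.
From the Nernst equation, log Q = n(E° − E)/0.0592 = 6·(+0.70 − (+0.780))/0.0592 = −8.108.
For 2 Al³⁺(aq) + 3 Mg(s) → 2 Al(s) + 3 Mg²⁺(aq), the reaction quotient is Q = [Mg²⁺(aq)]^3 / [Al³⁺(aq)]^2.
Isolating [Al³⁺(aq)] in Q = 10^{−8.108} yields log [Al³⁺(aq)] = 0.270, i.e. 1.9 M.

1.9 M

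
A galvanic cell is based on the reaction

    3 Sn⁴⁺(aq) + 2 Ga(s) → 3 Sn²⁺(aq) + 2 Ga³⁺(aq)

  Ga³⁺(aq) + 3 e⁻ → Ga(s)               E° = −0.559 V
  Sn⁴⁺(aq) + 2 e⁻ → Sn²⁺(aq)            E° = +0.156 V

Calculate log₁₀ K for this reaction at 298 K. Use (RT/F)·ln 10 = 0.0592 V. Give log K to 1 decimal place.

log K = 72.5

The Sn⁴⁺/Sn²⁺ couple is reduced (cathode); E°cell = +0.156 − (−0.559) = +0.715 V with n = 6.
At equilibrium E = 0, so log K = nE°cell / 0.0592 = (6)(+0.715) / 0.0592 = 72.5.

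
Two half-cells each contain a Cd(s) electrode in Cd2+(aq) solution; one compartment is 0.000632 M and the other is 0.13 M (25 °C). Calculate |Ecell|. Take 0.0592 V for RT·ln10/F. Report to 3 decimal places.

For a concentration cell E°cell = 0, since both electrodes use the same couple.
The compartment with the higher Cd2+(aq) concentration (0.13 M) acts as the cathode; ions are reduced there and produced at the dilute (0.000632 M) anode.
With n = 2, Ecell = −(0.0592/2)·log([dilute]/[conc]) = −(0.0592/2)·log(0.000632/0.13) = +0.068 V.

0.068 V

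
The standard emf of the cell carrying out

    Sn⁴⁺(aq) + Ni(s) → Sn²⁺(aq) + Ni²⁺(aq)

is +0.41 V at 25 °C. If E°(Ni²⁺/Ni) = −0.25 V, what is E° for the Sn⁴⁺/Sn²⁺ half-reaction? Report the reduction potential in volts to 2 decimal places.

+0.16 V

In the reaction as written the Sn⁴⁺/Sn²⁺ couple is reduced (cathode) and Ni²⁺/Ni is oxidized (anode), so E°cell = E°(Sn⁴⁺/Sn²⁺) − E°(Ni²⁺/Ni).
E°(Sn⁴⁺/Sn²⁺) = E°cell + E°(anode) = +0.41 + (−0.25) = +0.16 V.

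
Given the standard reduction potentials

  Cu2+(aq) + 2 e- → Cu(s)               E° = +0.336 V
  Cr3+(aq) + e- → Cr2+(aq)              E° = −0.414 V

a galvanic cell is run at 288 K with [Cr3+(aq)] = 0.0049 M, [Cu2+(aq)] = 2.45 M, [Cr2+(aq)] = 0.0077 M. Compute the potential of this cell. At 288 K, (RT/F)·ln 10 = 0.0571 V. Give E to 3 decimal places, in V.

Since E°(Cu²⁺/Cu) > E°(Cr³⁺/Cr²⁺), Cu²⁺/Cu serves as the cathode.
E°cell = E°cat − E°an = +0.336 − (−0.414) = +0.750 V; n = 2.
For the overall reaction Cu2+(aq) + 2 Cr2+(aq) → Cu(s) + 2 Cr3+(aq), Q = [Cr3+(aq)]^2 / ([Cu2+(aq)]·[Cr2+(aq)]^2) = 0.165, giving log Q = −0.782.
By the Nernst equation, E = +0.750 − (0.0571/2)·(−0.782) = +0.772 V.

+0.772 V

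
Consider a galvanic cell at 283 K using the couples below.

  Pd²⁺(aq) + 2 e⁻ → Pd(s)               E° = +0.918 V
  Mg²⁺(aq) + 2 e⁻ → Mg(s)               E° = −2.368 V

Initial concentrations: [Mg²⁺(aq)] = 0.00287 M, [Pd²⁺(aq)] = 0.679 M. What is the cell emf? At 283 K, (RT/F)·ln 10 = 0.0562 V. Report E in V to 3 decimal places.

+3.353 V

The Pd²⁺/Pd couple has the more positive E°, so it is the cathode; Mg²⁺/Mg is the anode.
The standard potential is +0.918 − (−2.368) = +3.286 V and the balanced reaction transfers n = 2 electrons.
The balanced reaction is Pd²⁺(aq) + Mg(s) → Pd(s) + Mg²⁺(aq), so Q = [Mg²⁺(aq)] / [Pd²⁺(aq)] = 0.00423 and log Q = −2.374.
Applying E = E° − (RT ln10/nF)·log Q gives +3.286 − (0.0562/2)(−2.374) = +3.353 V.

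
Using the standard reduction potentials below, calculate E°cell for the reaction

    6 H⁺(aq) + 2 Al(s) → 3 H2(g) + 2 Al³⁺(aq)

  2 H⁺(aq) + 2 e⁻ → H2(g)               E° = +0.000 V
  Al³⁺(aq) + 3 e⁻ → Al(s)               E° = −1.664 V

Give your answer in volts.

+1.664 V

In the reaction as written, H⁺(aq) is reduced (cathode) and Al³⁺(aq) is produced by oxidation at the anode.
E°cell = E°(cathode) − E°(anode) = +0.000 − (−1.664) = +1.664 V.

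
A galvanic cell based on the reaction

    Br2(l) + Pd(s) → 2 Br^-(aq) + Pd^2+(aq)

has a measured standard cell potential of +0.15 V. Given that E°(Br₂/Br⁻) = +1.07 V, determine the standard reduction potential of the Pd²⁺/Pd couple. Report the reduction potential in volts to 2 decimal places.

In the reaction as written the Br₂/Br⁻ couple is reduced (cathode) and Pd²⁺/Pd is oxidized (anode), so E°cell = E°(Br₂/Br⁻) − E°(Pd²⁺/Pd).
E°(Pd²⁺/Pd) = E°(cathode) − E°cell = +1.07 − (+0.15) = +0.92 V.

+0.92 V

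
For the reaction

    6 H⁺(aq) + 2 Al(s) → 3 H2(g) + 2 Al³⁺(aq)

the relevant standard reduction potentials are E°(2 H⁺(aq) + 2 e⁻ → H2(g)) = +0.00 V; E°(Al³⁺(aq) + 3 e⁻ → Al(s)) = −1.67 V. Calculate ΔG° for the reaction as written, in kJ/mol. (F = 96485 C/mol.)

−967 kJ/mol

In the reaction as written H⁺(aq) is reduced, so the 2H⁺/H₂ couple is the cathode and Al³⁺/Al is the anode.
E°cell = +0.00 − (−1.67) = +1.67 V; balancing electrons gives n = 6.
ΔG° = −nFE°cell = −(6)(96485)(+1.67) J/mol = −967 kJ/mol.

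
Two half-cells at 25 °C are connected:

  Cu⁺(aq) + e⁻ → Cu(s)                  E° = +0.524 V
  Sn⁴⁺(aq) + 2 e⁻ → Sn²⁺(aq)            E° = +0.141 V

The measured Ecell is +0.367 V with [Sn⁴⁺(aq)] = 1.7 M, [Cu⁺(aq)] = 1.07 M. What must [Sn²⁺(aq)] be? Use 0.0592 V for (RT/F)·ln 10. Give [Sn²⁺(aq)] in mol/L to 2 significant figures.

0.43 M

The Cu⁺/Cu couple has the larger reduction potential, so it is the cathode: E°cell = +0.524 − (+0.141) = +0.383 V and n = 2.
Rearranging E = E° − (0.0592/n)·log Q gives log Q = 2(+0.383 − (+0.367))/0.0592 = 0.541.
The balanced reaction is 2 Cu⁺(aq) + Sn²⁺(aq) → 2 Cu(s) + Sn⁴⁺(aq), so Q = [Sn⁴⁺(aq)] / ([Cu⁺(aq)]^2·[Sn²⁺(aq)]).
Isolating [Sn²⁺(aq)] in Q = 10^{0.541} yields log [Sn²⁺(aq)] = −0.369, i.e. 0.43 M.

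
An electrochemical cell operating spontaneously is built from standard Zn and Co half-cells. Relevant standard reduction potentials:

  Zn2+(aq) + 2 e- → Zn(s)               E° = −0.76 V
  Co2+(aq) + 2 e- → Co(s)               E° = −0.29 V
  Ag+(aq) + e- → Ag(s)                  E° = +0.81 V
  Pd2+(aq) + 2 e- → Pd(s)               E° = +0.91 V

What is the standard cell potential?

Of the two couples in this cell, the one with the more positive reduction potential is reduced at the cathode: here that is Co²⁺/Co (−0.29 V); Zn²⁺/Zn (−0.76 V) is the anode.
E°cell = E°(cathode) − E°(anode) = −0.29 − (−0.76) = +0.47 V.

+0.47 V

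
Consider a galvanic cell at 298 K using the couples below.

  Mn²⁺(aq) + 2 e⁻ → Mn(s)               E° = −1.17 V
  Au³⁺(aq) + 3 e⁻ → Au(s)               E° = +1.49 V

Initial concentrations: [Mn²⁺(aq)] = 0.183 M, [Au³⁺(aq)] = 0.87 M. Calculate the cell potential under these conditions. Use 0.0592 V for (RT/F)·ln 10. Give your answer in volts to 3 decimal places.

+2.681 V

The Au³⁺/Au couple has the more positive E°, so it is the cathode; Mn²⁺/Mn is the anode.
E°cell = E°cat − E°an = +1.49 − (−1.17) = +2.66 V; n = 6.
The balanced reaction is 2 Au³⁺(aq) + 3 Mn(s) → 2 Au(s) + 3 Mn²⁺(aq), so Q = [Mn²⁺(aq)]^3 / [Au³⁺(aq)]^2 = 0.0081 and log Q = −2.092.
Applying E = E° − (RT ln10/nF)·log Q gives +2.66 − (0.0592/6)(−2.092) = +2.681 V.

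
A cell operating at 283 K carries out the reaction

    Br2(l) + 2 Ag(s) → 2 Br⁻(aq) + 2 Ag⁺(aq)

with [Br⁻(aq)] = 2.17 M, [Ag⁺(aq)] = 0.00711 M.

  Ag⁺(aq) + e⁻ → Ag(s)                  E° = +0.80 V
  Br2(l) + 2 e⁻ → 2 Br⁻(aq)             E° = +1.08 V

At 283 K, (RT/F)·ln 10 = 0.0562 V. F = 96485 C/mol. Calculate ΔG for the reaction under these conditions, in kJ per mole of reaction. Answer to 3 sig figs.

With Br₂/Br⁻ reduced at the cathode, E°cell = +1.08 − (+0.80) = +0.28 V and n = 2.
Here Q = [Br⁻(aq)]^2·[Ag⁺(aq)]^2 = 0.000238 (log Q = −3.623), giving E = +0.28 − (0.0562/2)·(−3.623) = +0.3818 V.
Finally ΔG = −nFE = −(2)(96485 C/mol)(+0.3818 V) = −73.7 kJ/mol.

−73.7 kJ/mol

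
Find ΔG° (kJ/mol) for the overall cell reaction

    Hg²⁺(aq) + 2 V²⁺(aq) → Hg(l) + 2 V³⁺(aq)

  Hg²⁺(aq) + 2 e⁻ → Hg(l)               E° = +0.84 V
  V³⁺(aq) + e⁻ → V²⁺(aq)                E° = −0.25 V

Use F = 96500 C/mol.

−210 kJ/mol

In the reaction as written Hg²⁺(aq) is reduced, so the Hg²⁺/Hg couple is the cathode and V³⁺/V²⁺ is the anode.
E°cell = +0.84 − (−0.25) = +1.09 V; balancing electrons gives n = 2.
ΔG° = −nFE°cell = −(2)(96500)(+1.09) J/mol = −210 kJ/mol.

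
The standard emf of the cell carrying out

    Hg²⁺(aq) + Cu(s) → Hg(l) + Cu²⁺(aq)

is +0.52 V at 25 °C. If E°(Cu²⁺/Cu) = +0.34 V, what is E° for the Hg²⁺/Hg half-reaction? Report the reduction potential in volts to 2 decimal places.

+0.86 V

In the reaction as written the Hg²⁺/Hg couple is reduced (cathode) and Cu²⁺/Cu is oxidized (anode), so E°cell = E°(Hg²⁺/Hg) − E°(Cu²⁺/Cu).
E°(Hg²⁺/Hg) = E°cell + E°(anode) = +0.52 + (+0.34) = +0.86 V.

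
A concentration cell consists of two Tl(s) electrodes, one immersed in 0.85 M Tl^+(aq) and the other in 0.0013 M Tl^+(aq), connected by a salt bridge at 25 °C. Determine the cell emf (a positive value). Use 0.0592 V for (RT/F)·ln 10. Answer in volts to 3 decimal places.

For a concentration cell E°cell = 0, since both electrodes use the same couple.
The compartment with the higher Tl^+(aq) concentration (0.85 M) acts as the cathode; ions are reduced there and produced at the dilute (0.0013 M) anode.
With n = 1, Ecell = −(0.0592/1)·log([dilute]/[conc]) = −(0.0592/1)·log(0.0013/0.85) = +0.167 V.

0.167 V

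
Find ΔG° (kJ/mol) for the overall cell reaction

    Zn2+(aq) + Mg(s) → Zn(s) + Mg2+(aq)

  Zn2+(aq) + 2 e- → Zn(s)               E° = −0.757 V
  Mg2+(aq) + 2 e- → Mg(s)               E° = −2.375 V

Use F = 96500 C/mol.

−312 kJ/mol

In the reaction as written Zn2+(aq) is reduced, so the Zn²⁺/Zn couple is the cathode and Mg²⁺/Mg is the anode.
E°cell = −0.757 − (−2.375) = +1.618 V; balancing electrons gives n = 2.
ΔG° = −nFE°cell = −(2)(96500)(+1.618) J/mol = −312 kJ/mol.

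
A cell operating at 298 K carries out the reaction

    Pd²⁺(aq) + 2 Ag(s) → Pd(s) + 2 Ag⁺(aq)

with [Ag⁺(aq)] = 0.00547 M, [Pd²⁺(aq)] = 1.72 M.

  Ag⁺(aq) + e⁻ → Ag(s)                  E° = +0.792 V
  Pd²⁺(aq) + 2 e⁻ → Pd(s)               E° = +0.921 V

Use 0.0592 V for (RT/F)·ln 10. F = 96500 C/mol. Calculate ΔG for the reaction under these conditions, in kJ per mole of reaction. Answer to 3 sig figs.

The standard cell potential is +0.921 − (+0.792) = +0.129 V, with n = 2 electrons in the balanced equation.
Here Q = [Ag⁺(aq)]^2 / [Pd²⁺(aq)] = 1.74×10^−5 (log Q = −4.760), giving E = +0.129 − (0.0592/2)·(−4.760) = +0.2699 V.
ΔG = −nFE = −(2)(96500)(+0.2699) J/mol = −52.1 kJ/mol.

−52.1 kJ/mol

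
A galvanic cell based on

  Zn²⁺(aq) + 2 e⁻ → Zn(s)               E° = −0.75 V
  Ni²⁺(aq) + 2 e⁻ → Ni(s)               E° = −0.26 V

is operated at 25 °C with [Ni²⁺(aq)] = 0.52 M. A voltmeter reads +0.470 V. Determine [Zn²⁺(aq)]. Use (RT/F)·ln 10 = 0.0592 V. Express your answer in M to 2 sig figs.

Ni²⁺/Ni is the cathode (higher E°); E°cell = −0.26 − (−0.75) = +0.49 V with n = 2.
Rearranging E = E° − (0.0592/n)·log Q gives log Q = 2(+0.49 − (+0.470))/0.0592 = 0.676.
The balanced reaction is Ni²⁺(aq) + Zn(s) → Ni(s) + Zn²⁺(aq), so Q = [Zn²⁺(aq)] / [Ni²⁺(aq)].
Substituting the known concentrations and solving, log [Zn²⁺(aq)] = 0.392 and [Zn²⁺(aq)] = 2.5 M.

2.5 M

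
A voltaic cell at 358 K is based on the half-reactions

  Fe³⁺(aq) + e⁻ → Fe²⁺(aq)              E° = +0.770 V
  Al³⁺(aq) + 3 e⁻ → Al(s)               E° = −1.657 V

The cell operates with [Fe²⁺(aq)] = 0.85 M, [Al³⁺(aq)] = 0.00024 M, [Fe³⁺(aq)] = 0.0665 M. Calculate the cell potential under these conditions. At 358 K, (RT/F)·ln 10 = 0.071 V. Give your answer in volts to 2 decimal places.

The Fe³⁺/Fe²⁺ couple has the more positive E°, so it is the cathode; Al³⁺/Al is the anode.
E°cell = +0.770 − (−1.657) = +2.427 V, with n = 3 electrons transferred.
Balancing gives 3 Fe³⁺(aq) + Al(s) → 3 Fe²⁺(aq) + Al³⁺(aq); hence Q = ([Fe²⁺(aq)]^3·[Al³⁺(aq)]) / [Fe³⁺(aq)]^3 = 0.501 (log Q = −0.300).
Applying E = E° − (RT ln10/nF)·log Q gives +2.427 − (0.071/3)(−0.300) = +2.43 V.

+2.43 V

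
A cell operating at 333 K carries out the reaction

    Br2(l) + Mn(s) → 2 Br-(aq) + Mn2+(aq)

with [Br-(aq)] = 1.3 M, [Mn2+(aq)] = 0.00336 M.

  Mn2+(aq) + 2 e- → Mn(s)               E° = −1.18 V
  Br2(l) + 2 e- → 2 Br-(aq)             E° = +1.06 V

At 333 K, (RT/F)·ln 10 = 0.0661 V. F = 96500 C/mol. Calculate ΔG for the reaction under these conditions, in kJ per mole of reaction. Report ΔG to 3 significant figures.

E°cell = +1.06 − (−1.18) = +2.24 V; the balanced reaction transfers n = 2 electrons.
Here Q = [Br-(aq)]^2·[Mn2+(aq)] = 0.00568 (log Q = −2.246), giving E = +2.24 − (0.0661/2)·(−2.246) = +2.3142 V.
Finally ΔG = −nFE = −(2)(96500 C/mol)(+2.3142 V) = −447 kJ/mol.

−447 kJ/mol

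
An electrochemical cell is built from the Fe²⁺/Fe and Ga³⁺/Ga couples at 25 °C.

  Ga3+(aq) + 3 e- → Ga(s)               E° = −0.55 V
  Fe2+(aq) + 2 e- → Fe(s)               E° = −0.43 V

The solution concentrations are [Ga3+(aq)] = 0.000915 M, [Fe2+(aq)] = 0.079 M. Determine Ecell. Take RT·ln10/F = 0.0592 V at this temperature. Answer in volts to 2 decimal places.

+0.15 V

Since E°(Fe²⁺/Fe) > E°(Ga³⁺/Ga), Fe²⁺/Fe serves as the cathode.
E°cell = E°cat − E°an = −0.43 − (−0.55) = +0.12 V; n = 6.
The balanced reaction is 3 Fe2+(aq) + 2 Ga(s) → 3 Fe(s) + 2 Ga3+(aq), so Q = [Ga3+(aq)]^2 / [Fe2+(aq)]^3 = 0.0017 and log Q = −2.770.
By the Nernst equation, E = +0.12 − (0.0592/6)·(−2.770) = +0.15 V.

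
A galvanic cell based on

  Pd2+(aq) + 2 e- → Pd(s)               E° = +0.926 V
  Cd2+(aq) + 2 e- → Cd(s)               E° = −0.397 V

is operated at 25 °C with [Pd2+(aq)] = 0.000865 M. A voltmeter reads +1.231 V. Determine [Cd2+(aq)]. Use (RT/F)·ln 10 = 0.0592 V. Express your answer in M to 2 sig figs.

1.1 M

Pd²⁺/Pd is the cathode (higher E°); E°cell = +0.926 − (−0.397) = +1.323 V with n = 2.
From the Nernst equation, log Q = n(E° − E)/0.0592 = 2·(+1.323 − (+1.231))/0.0592 = 3.108.
For Pd2+(aq) + Cd(s) → Pd(s) + Cd2+(aq), the reaction quotient is Q = [Cd2+(aq)] / [Pd2+(aq)].
Solving for the unknown gives log [Cd2+(aq)] = 0.045, so [Cd2+(aq)] ≈ 1.1 M.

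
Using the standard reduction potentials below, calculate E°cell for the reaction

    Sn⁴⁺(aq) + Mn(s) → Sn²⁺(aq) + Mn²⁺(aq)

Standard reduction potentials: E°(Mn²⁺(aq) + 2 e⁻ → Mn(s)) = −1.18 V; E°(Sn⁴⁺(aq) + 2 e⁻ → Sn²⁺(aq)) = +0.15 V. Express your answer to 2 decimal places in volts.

Sn⁴⁺(aq) gains electrons, so the Sn⁴⁺/Sn²⁺ couple is the cathode; the Mn²⁺/Mn couple is the anode.
E°cell = E°(cathode) − E°(anode) = +0.15 − (−1.18) = +1.33 V.

+1.33 V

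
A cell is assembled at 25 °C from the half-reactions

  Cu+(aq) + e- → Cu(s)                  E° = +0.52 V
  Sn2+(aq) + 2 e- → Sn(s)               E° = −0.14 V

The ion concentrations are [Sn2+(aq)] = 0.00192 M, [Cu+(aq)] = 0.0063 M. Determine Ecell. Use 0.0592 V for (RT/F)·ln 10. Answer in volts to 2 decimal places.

Since E°(Cu⁺/Cu) > E°(Sn²⁺/Sn), Cu⁺/Cu serves as the cathode.
E°cell = +0.52 − (−0.14) = +0.66 V, with n = 2 electrons transferred.
Balancing gives 2 Cu+(aq) + Sn(s) → 2 Cu(s) + Sn2+(aq); hence Q = [Sn2+(aq)] / [Cu+(aq)]^2 = 48.4 (log Q = 1.685).
E = E° − (0.0592/n)·log Q = +0.66 − (0.0592/2)(1.685) = +0.61 V.

+0.61 V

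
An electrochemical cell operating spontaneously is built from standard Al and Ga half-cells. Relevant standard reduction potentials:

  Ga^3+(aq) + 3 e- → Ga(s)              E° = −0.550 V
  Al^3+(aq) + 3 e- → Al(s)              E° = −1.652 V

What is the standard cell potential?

+1.102 V

Of the two couples in this cell, the one with the more positive reduction potential is reduced at the cathode: here that is Ga³⁺/Ga (−0.550 V); Al³⁺/Al (−1.652 V) is the anode.
E°cell = E°(cathode) − E°(anode) = −0.550 − (−1.652) = +1.102 V.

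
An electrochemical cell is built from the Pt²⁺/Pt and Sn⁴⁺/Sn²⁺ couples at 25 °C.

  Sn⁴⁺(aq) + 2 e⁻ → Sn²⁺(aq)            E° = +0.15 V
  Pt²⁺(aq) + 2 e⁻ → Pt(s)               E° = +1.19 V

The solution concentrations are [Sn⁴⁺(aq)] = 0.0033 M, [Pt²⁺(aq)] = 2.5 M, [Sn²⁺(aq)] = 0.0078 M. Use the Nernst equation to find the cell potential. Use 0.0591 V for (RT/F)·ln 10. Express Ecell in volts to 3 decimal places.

+1.063 V

Pt²⁺/Pt is reduced (cathode, E° = +1.19 V) and Sn⁴⁺/Sn²⁺ is oxidized (anode).
The standard potential is +1.19 − (+0.15) = +1.04 V and the balanced reaction transfers n = 2 electrons.
For the overall reaction Pt²⁺(aq) + Sn²⁺(aq) → Pt(s) + Sn⁴⁺(aq), Q = [Sn⁴⁺(aq)] / ([Pt²⁺(aq)]·[Sn²⁺(aq)]) = 0.169, giving log Q = −0.772.
E = E° − (0.0591/n)·log Q = +1.04 − (0.0591/2)(−0.772) = +1.063 V.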